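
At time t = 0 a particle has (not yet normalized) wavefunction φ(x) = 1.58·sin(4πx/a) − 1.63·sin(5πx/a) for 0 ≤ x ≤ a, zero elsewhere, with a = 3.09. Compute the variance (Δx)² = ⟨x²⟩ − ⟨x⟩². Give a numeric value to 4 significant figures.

Compute ⟨x⟩ and ⟨x²⟩ separately, then (Δx)² = ⟨x²⟩ − ⟨x⟩².
On 0 ≤ x ≤ a (j ≠ l): ∫sin²(jπx/a) dx = a/2, ∫sin(jπx/a)·sin(lπx/a) dx = 0; diagonal moments ∫x·sin²(jπx/a) dx = a²/4, ∫x²·sin²(jπx/a) dx = a³·(1/6 − 1/(4j²π²)); cross terms ∫x·sin(jπx/a)·sin(lπx/a) dx = 0 for j + l even and −4jla²/(π²(j² − l²)²) for j + l odd, ∫x²·sin(jπx/a)·sin(lπx/a) dx = (−1)^(j+l)·4jla³/(π²(j² − l²)²); higher powers the same way via product-to-sum and parts.
Normalization: ∫|φ|² dx = 7.9618.
⟨x⟩ = 2.1631 and ⟨x²⟩ = 5.0681.
(Δx)² = 5.0681 − (2.1631)² = 0.38896.

0.3890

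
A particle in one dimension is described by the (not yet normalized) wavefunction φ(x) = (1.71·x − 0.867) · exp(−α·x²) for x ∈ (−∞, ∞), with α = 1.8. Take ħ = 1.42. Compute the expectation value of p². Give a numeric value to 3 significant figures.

6.18

p² φ = −ħ² d²φ/dx²; ⟨p²⟩ = −ħ² ∫ φ*·φ'' dx / ∫|φ|² dx.
Expand each integrand as polynomial × e^(−2αx²) and use ∫x^(2j)·e^(−2αx²) dx = (2j−1)!!/(4α)^j · √(π/(2α)), odd powers → 0; here √(π/(2α)) = 0.93417. Differentiate with the product rule, d/dx e^(−αx²) = −2αx·e^(−αx²).
State is unnormalized: ∫|φ|² dx = 1.0816, and ∫φ*·(−ħ² φ'') dx = 6.6796, so ⟨p²⟩ = 6.6796 / 1.0816.
⟨p²⟩ = 6.1758.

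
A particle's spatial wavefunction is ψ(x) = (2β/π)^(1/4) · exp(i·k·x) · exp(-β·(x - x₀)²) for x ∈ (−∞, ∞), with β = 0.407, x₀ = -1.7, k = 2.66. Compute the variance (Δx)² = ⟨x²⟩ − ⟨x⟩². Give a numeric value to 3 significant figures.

0.614

Compute ⟨x⟩ and ⟨x²⟩ separately, then (Δx)² = ⟨x²⟩ − ⟨x⟩².
Gaussian moments (u = x − x₀): ∫u^(2j)·e^(−2βu²) du = (2j−1)!!/(4β)^j · √(π/(2β)), odd powers integrate to 0; here √(π/(2β)) = 1.9645.
⟨x⟩ = -1.7000 and ⟨x²⟩ = 3.5043.
(Δx)² = 3.5043 − (-1.7000)² = 0.61425.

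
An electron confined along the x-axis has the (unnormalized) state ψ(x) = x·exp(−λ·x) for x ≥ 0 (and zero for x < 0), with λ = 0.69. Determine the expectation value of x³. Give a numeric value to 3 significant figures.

22.8

⟨x³⟩ = ∫ x³·|ψ|² dx / ∫|ψ|² dx (integrals over the domain).
Every integrand reduces to terms xʲ·e^(−2λx) on [0, ∞); use ∫₀^∞ xʲ·e^(−2λx) dx = j!/(2λ)^(j+1).
State is unnormalized: ∫|ψ|² dx = 0.76101, and ∫ψ*·x³·ψ dx = 17.374, so ⟨x³⟩ = 17.374 / 0.76101.
⟨x³⟩ = 22.830.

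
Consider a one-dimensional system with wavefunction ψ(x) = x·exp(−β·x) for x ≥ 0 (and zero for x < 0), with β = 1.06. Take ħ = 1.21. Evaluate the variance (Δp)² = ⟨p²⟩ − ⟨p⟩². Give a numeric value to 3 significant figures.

Compute ⟨p⟩ and ⟨p²⟩ separately; (Δp)² = ⟨p²⟩ − ⟨p⟩².
Differentiate x·exp(−β·x) with the product rule; every integrand then reduces to terms xʲ·e^(−2βx) on [0, ∞), with ∫₀^∞ xʲ·e^(−2βx) dx = j!/(2β)^(j+1).
Normalization: ∫|ψ|² dx = 0.20990.
⟨p⟩ = 0.0000 and ⟨p²⟩ = 1.6451.
(Δp)² = 1.6451 − (0.0000)² = 1.6451.

1.65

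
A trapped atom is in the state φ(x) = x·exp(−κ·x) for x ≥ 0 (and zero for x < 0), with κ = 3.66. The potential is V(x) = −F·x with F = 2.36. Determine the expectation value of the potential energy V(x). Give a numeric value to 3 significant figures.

⟨V⟩ = ∫ V(x)·|φ|² dx / ∫|φ|² dx.
Every integrand reduces to terms xʲ·e^(−2κx) on [0, ∞); use ∫₀^∞ xʲ·e^(−2κx) dx = j!/(2κ)^(j+1).
State is unnormalized: ∫|φ|² dx = 0.0050991, and ∫φ*·V(x)·φ dx = -0.0049320, so ⟨V⟩ = -0.0049320 / 0.0050991.
⟨V⟩ = -0.96721.

-0.967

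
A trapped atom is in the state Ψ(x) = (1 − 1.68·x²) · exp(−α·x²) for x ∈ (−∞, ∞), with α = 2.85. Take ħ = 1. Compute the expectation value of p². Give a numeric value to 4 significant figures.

p² Ψ = −ħ² d²Ψ/dx²; ⟨p²⟩ = −ħ² ∫ Ψ*·Ψ'' dx / ∫|Ψ|² dx.
Expand each integrand as polynomial × e^(−2αx²) and use ∫x^(2j)·e^(−2αx²) dx = (2j−1)!!/(4α)^j · √(π/(2α)), odd powers → 0; here √(π/(2α)) = 0.74240. Differentiate with the product rule, d/dx e^(−αx²) = −2αx·e^(−αx²).
State is unnormalized: ∫|Ψ|² dx = 0.57196, and ∫Ψ*·(−ħ² Ψ'') dx = 3.0611, so ⟨p²⟩ = 3.0611 / 0.57196.
⟨p²⟩ = 5.3520.

5.352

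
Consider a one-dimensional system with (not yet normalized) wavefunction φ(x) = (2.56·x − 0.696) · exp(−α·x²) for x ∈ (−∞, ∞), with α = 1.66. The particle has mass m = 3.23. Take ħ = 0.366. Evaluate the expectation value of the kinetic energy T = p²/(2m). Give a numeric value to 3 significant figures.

0.0806

T = −(ħ²/2m) d²/dx², so ⟨T⟩ = −(ħ²/2m) ∫ φ*·φ'' dx / ∫|φ|² dx; with m = 3.23.
Expand each integrand as polynomial × e^(−2αx²) and use ∫x^(2j)·e^(−2αx²) dx = (2j−1)!!/(4α)^j · √(π/(2α)), odd powers → 0; here √(π/(2α)) = 0.97276. Differentiate with the product rule, d/dx e^(−αx²) = −2αx·e^(−αx²).
State is unnormalized: ∫|φ|² dx = 1.4313, and ∫φ*·(−ħ²/2m · φ'') dx = 0.11537, so ⟨T⟩ = 0.11537 / 1.4313.
⟨T⟩ = 0.080601.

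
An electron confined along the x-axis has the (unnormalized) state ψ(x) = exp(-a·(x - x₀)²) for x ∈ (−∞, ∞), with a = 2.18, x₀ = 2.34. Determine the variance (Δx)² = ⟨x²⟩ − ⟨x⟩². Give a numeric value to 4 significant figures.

0.1147

Compute ⟨x⟩ and ⟨x²⟩ separately, then (Δx)² = ⟨x²⟩ − ⟨x⟩².
Gaussian moments (u = x − x₀): ∫u^(2j)·e^(−2au²) du = (2j−1)!!/(4a)^j · √(π/(2a)), odd powers integrate to 0; here √(π/(2a)) = 0.84885.
Normalization: ∫|ψ|² dx = 0.84885.
⟨x⟩ = 2.3400 and ⟨x²⟩ = 5.5903.
(Δx)² = 5.5903 − (2.3400)² = 0.11468.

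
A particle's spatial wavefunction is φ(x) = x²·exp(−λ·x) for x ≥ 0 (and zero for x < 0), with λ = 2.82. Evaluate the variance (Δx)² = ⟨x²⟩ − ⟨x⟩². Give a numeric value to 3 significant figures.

0.157

Compute ⟨x⟩ and ⟨x²⟩ separately, then (Δx)² = ⟨x²⟩ − ⟨x⟩².
Every integrand reduces to terms xʲ·e^(−2λx) on [0, ∞); use ∫₀^∞ xʲ·e^(−2λx) dx = j!/(2λ)^(j+1).
Normalization: ∫|φ|² dx = 0.0042055.
⟨x⟩ = 0.88652 and ⟨x²⟩ = 0.94311.
(Δx)² = 0.94311 − (0.88652)² = 0.15719.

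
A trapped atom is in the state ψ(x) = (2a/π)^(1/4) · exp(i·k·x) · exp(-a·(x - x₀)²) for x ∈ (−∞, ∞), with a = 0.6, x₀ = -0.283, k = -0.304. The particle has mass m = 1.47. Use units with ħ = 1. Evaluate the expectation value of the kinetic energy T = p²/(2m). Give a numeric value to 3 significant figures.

0.236

T = −(ħ²/2m) d²/dx², so ⟨T⟩ = −(ħ²/2m) ∫ ψ*·ψ'' dx; with m = 1.47.
Gaussian moments (u = x − x₀): ∫u^(2j)·e^(−2au²) du = (2j−1)!!/(4a)^j · √(π/(2a)), odd powers integrate to 0; here √(π/(2a)) = 1.6180. Derivatives: ψ′ = (ik − 2au)·ψ, ψ″ = ((ik − 2au)² − 2a)·ψ; the odd-in-u pieces drop out.
⟨T⟩ = 0.23552.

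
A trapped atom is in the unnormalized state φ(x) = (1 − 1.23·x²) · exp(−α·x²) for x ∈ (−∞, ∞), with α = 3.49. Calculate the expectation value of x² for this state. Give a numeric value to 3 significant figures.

⟨x²⟩ = ∫ x²·|φ|² dx / ∫|φ|² dx (integrals over the domain).
Expand each integrand as polynomial × e^(−2αx²) and use ∫x^(2j)·e^(−2αx²) dx = (2j−1)!!/(4α)^j · √(π/(2α)), odd powers → 0; here √(π/(2α)) = 0.67088.
State is unnormalized: ∫|φ|² dx = 0.56829, and ∫φ*·x²·φ dx = 0.028248, so ⟨x²⟩ = 0.028248 / 0.56829.
⟨x²⟩ = 0.049707.

0.0497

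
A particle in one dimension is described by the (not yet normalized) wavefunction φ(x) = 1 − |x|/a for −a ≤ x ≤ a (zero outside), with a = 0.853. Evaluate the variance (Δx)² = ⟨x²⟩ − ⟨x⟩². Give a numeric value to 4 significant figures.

Compute ⟨x⟩ and ⟨x²⟩ separately, then (Δx)² = ⟨x²⟩ − ⟨x⟩².
φ is even, so ∫ over [−a, a] = 2∫₀ᵃ with φ = 1 − x/a there: ∫₀ᵃ (1 − x/a)² dx = a/3, ∫₀ᵃ x²(1 − x/a)² dx = a³/30, ∫₀ᵃ x⁴(1 − x/a)² dx = a⁵/105.
Normalization: ∫|φ|² dx = 0.56867.
⟨x⟩ = 0.0000 and ⟨x²⟩ = 0.072761.
(Δx)² = 0.072761 − (0.0000)² = 0.072761.

0.07276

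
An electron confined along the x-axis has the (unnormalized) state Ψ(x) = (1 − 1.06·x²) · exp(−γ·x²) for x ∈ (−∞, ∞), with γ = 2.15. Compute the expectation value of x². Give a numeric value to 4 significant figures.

⟨x²⟩ = ∫ x²·|Ψ|² dx / ∫|Ψ|² dx (integrals over the domain).
Expand each integrand as polynomial × e^(−2γx²) and use ∫x^(2j)·e^(−2γx²) dx = (2j−1)!!/(4γ)^j · √(π/(2γ)), odd powers → 0; here √(π/(2γ)) = 0.85475.
State is unnormalized: ∫|Ψ|² dx = 0.68300, and ∫Ψ*·x²·Ψ dx = 0.048537, so ⟨x²⟩ = 0.048537 / 0.68300.
⟨x²⟩ = 0.071063.

0.07106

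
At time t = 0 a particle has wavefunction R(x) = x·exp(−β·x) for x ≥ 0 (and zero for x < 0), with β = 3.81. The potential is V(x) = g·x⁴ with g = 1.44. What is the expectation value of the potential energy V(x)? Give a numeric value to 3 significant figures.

0.154

⟨V⟩ = ∫ V(x)·|R|² dx / ∫|R|² dx.
Every integrand reduces to terms xʲ·e^(−2βx) on [0, ∞); use ∫₀^∞ xʲ·e^(−2βx) dx = j!/(2β)^(j+1).
State is unnormalized: ∫|R|² dx = 0.0045203, and ∫R*·V(x)·R dx = 0.00069504, so ⟨V⟩ = 0.00069504 / 0.0045203.
⟨V⟩ = 0.15376.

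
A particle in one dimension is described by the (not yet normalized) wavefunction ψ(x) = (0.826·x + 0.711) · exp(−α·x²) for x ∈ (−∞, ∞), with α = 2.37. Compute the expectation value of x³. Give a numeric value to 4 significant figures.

⟨x³⟩ = ∫ x³·|ψ|² dx / ∫|ψ|² dx (integrals over the domain).
Expand each integrand as polynomial × e^(−2αx²) and use ∫x^(2j)·e^(−2αx²) dx = (2j−1)!!/(4α)^j · √(π/(2α)), odd powers → 0; here √(π/(2α)) = 0.81412.
State is unnormalized: ∫|ψ|² dx = 0.47014, and ∫ψ*·x³·ψ dx = 0.031921, so ⟨x³⟩ = 0.031921 / 0.47014.
⟨x³⟩ = 0.067895.

0.06790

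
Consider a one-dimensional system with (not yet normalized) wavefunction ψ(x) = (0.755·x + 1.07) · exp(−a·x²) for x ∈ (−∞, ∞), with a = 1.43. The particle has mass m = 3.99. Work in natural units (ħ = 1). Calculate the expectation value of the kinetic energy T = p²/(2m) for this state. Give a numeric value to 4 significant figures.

T = −(ħ²/2m) d²/dx², so ⟨T⟩ = −(ħ²/2m) ∫ ψ*·ψ'' dx / ∫|ψ|² dx; with m = 3.99.
Expand each integrand as polynomial × e^(−2ax²) and use ∫x^(2j)·e^(−2ax²) dx = (2j−1)!!/(4a)^j · √(π/(2a)), odd powers → 0; here √(π/(2a)) = 1.0481. Differentiate with the product rule, d/dx e^(−ax²) = −2ax·e^(−ax²).
State is unnormalized: ∫|ψ|² dx = 1.3044, and ∫ψ*·(−ħ²/2m · ψ'') dx = 0.27118, so ⟨T⟩ = 0.27118 / 1.3044.
⟨T⟩ = 0.20790.

0.2079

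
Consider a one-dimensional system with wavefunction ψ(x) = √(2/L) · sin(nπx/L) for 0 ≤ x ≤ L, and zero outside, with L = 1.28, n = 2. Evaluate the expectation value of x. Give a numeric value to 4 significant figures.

0.6400

⟨x⟩ = ∫ x·|ψ|² dx (integrals over the domain).
With sin²θ = (1 − cos2θ)/2 on 0 ≤ x ≤ L: ∫sin²(nπx/L) dx = L/2, ∫x·sin²(nπx/L) dx = L²/4, ∫x²·sin²(nπx/L) dx = L³·(1/6 − 1/(4n²π²)); higher powers xᵏ the same way, integrating xᵏ·cos(2nπx/L) by parts.
⟨x⟩ = 0.64000.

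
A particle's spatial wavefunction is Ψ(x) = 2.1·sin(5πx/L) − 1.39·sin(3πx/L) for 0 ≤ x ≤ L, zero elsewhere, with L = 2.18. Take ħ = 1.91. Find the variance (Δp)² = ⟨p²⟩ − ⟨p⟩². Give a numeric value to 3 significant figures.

Compute ⟨p⟩ and ⟨p²⟩ separately; (Δp)² = ⟨p²⟩ − ⟨p⟩².
d²/dx² sin(jπx/L) = −(jπ/L)²·sin(jπx/L); on 0 ≤ x ≤ L, ∫sin²(jπx/L) dx = L/2 and ∫sin(jπx/L)·sin(lπx/L) dx = 0 for j ≠ l, so only diagonal terms survive in ∫|Ψ|² and ∫Ψ·Ψ″; ∫Ψ·Ψ′ dx = [Ψ²/2] between the walls = 0.
Normalization: ∫|Ψ|² dx = 6.9129.
⟨p⟩ = 0.0000 and ⟨p²⟩ = 152.48.
(Δp)² = 152.48 − (0.0000)² = 152.48.

152.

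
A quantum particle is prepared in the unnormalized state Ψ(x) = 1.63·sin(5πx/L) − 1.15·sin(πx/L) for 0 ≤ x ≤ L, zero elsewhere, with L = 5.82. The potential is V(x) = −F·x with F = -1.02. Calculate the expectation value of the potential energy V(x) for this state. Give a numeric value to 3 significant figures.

⟨V⟩ = ∫ V(x)·|Ψ|² dx / ∫|Ψ|² dx.
On 0 ≤ x ≤ L (j ≠ l): ∫sin²(jπx/L) dx = L/2, ∫sin(jπx/L)·sin(lπx/L) dx = 0; diagonal moments ∫x·sin²(jπx/L) dx = L²/4, ∫x²·sin²(jπx/L) dx = L³·(1/6 − 1/(4j²π²)); cross terms ∫x·sin(jπx/L)·sin(lπx/L) dx = 0 for j + l even and −4jlL²/(π²(j² − l²)²) for j + l odd, ∫x²·sin(jπx/L)·sin(lπx/L) dx = (−1)^(j+l)·4jlL³/(π²(j² − l²)²); higher powers the same way via product-to-sum and parts.
State is unnormalized: ∫|Ψ|² dx = 11.580, and ∫Ψ*·V(x)·Ψ dx = 34.372, so ⟨V⟩ = 34.372 / 11.580.
⟨V⟩ = 2.9682.

2.97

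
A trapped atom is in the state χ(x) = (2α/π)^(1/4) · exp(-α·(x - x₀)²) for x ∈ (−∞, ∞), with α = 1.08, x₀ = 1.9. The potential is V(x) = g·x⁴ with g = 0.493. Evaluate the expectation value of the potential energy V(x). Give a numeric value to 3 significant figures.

8.98

⟨V⟩ = ∫ V(x)·|χ|² dx.
Gaussian moments (u = x − x₀): ∫u^(2j)·e^(−2αu²) du = (2j−1)!!/(4α)^j · √(π/(2α)), odd powers integrate to 0; here √(π/(2α)) = 1.2060.
⟨V⟩ = 8.9759.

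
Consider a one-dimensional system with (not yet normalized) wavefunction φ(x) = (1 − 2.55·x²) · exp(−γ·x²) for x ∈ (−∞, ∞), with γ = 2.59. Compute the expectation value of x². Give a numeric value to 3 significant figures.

0.0605

⟨x²⟩ = ∫ x²·|φ|² dx / ∫|φ|² dx (integrals over the domain).
Expand each integrand as polynomial × e^(−2γx²) and use ∫x^(2j)·e^(−2γx²) dx = (2j−1)!!/(4γ)^j · √(π/(2γ)), odd powers → 0; here √(π/(2γ)) = 0.77877.
State is unnormalized: ∫|φ|² dx = 0.53694, and ∫φ*·x²·φ dx = 0.032469, so ⟨x²⟩ = 0.032469 / 0.53694.
⟨x²⟩ = 0.060470.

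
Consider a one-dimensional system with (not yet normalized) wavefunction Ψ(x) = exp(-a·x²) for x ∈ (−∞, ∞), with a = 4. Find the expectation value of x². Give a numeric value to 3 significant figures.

0.0625

⟨x²⟩ = ∫ x²·|Ψ|² dx / ∫|Ψ|² dx (integrals over the domain).
Gaussian moments: ∫x^(2j)·e^(−2ax²) dx = (2j−1)!!/(4a)^j · √(π/(2a)), odd powers integrate to 0; here √(π/(2a)) = 0.62666.
State is unnormalized: ∫|Ψ|² dx = 0.62666, and ∫Ψ*·x²·Ψ dx = 0.039166, so ⟨x²⟩ = 0.039166 / 0.62666.
⟨x²⟩ = 0.062500.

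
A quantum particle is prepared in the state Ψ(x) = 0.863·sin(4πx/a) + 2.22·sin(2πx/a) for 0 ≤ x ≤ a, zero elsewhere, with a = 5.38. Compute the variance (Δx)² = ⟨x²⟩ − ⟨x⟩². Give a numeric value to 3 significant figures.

2.96

Compute ⟨x⟩ and ⟨x²⟩ separately, then (Δx)² = ⟨x²⟩ − ⟨x⟩².
On 0 ≤ x ≤ a (j ≠ l): ∫sin²(jπx/a) dx = a/2, ∫sin(jπx/a)·sin(lπx/a) dx = 0; diagonal moments ∫x·sin²(jπx/a) dx = a²/4, ∫x²·sin²(jπx/a) dx = a³·(1/6 − 1/(4j²π²)); cross terms ∫x·sin(jπx/a)·sin(lπx/a) dx = 0 for j + l even and −4jla²/(π²(j² − l²)²) for j + l odd, ∫x²·sin(jπx/a)·sin(lπx/a) dx = (−1)^(j+l)·4jla³/(π²(j² − l²)²); higher powers the same way via product-to-sum and parts.
Normalization: ∫|Ψ|² dx = 15.261.
⟨x⟩ = 2.6900 and ⟨x²⟩ = 10.198.
(Δx)² = 10.198 − (2.6900)² = 2.9619.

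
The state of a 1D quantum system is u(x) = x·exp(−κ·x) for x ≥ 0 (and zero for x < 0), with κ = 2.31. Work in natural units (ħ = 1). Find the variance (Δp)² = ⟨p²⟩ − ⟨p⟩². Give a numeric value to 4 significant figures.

5.336

Compute ⟨p⟩ and ⟨p²⟩ separately; (Δp)² = ⟨p²⟩ − ⟨p⟩².
Differentiate x·exp(−κ·x) with the product rule; every integrand then reduces to terms xʲ·e^(−2κx) on [0, ∞), with ∫₀^∞ xʲ·e^(−2κx) dx = j!/(2κ)^(j+1).
Normalization: ∫|u|² dx = 0.020282.
⟨p⟩ = 0.0000 and ⟨p²⟩ = 5.3361.
(Δp)² = 5.3361 − (0.0000)² = 5.3361.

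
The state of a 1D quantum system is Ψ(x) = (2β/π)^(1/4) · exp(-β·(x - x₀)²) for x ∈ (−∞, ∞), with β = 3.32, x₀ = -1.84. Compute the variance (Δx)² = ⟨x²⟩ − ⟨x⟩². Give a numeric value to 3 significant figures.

0.0753

Compute ⟨x⟩ and ⟨x²⟩ separately, then (Δx)² = ⟨x²⟩ − ⟨x⟩².
Gaussian moments (u = x − x₀): ∫u^(2j)·e^(−2βu²) du = (2j−1)!!/(4β)^j · √(π/(2β)), odd powers integrate to 0; here √(π/(2β)) = 0.68785.
⟨x⟩ = -1.8400 and ⟨x²⟩ = 3.4609.
(Δx)² = 3.4609 − (-1.8400)² = 0.075301.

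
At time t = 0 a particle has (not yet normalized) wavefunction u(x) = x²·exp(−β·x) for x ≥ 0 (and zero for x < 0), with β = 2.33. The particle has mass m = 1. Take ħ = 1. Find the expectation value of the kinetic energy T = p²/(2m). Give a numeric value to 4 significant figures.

T = −(ħ²/2m) d²/dx², so ⟨T⟩ = −(ħ²/2m) ∫ u*·u'' dx / ∫|u|² dx; with m = 1.
Differentiate x²·exp(−β·x) with the product rule; every integrand then reduces to terms xʲ·e^(−2βx) on [0, ∞), with ∫₀^∞ xʲ·e^(−2βx) dx = j!/(2β)^(j+1).
State is unnormalized: ∫|u|² dx = 0.010921, and ∫u*·(−ħ²/2m · u'') dx = 0.0098819, so ⟨T⟩ = 0.0098819 / 0.010921.
⟨T⟩ = 0.90482.

0.9048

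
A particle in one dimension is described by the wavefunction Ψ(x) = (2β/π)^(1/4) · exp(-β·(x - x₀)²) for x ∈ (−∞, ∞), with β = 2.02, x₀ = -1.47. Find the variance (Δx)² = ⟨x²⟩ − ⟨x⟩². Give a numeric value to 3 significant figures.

0.124

Compute ⟨x⟩ and ⟨x²⟩ separately, then (Δx)² = ⟨x²⟩ − ⟨x⟩².
Gaussian moments (u = x − x₀): ∫u^(2j)·e^(−2βu²) du = (2j−1)!!/(4β)^j · √(π/(2β)), odd powers integrate to 0; here √(π/(2β)) = 0.88183.
⟨x⟩ = -1.4700 and ⟨x²⟩ = 2.2847.
(Δx)² = 2.2847 − (-1.4700)² = 0.12376.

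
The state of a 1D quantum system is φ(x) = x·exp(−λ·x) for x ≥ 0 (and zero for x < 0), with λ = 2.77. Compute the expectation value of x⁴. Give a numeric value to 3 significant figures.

0.382

⟨x⁴⟩ = ∫ x⁴·|φ|² dx / ∫|φ|² dx (integrals over the domain).
Every integrand reduces to terms xʲ·e^(−2λx) on [0, ∞); use ∫₀^∞ xʲ·e^(−2λx) dx = j!/(2λ)^(j+1).
State is unnormalized: ∫|φ|² dx = 0.011763, and ∫φ*·x⁴·φ dx = 0.0044954, so ⟨x⁴⟩ = 0.0044954 / 0.011763.
⟨x⁴⟩ = 0.38218.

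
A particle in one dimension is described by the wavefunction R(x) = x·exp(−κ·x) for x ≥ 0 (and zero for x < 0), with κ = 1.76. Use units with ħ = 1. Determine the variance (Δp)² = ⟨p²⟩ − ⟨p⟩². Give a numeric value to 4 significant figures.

3.098

Compute ⟨p⟩ and ⟨p²⟩ separately; (Δp)² = ⟨p²⟩ − ⟨p⟩².
Differentiate x·exp(−κ·x) with the product rule; every integrand then reduces to terms xʲ·e^(−2κx) on [0, ∞), with ∫₀^∞ xʲ·e^(−2κx) dx = j!/(2κ)^(j+1).
Normalization: ∫|R|² dx = 0.045857.
⟨p⟩ = 0.0000 and ⟨p²⟩ = 3.0976.
(Δp)² = 3.0976 − (0.0000)² = 3.0976.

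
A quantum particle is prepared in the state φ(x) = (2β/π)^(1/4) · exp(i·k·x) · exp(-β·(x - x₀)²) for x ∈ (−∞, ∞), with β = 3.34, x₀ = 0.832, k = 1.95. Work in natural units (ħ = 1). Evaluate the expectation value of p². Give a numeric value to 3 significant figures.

7.14

p² φ = −ħ² d²φ/dx²; ⟨p²⟩ = −ħ² ∫ φ*·φ'' dx.
Gaussian moments (u = x − x₀): ∫u^(2j)·e^(−2βu²) du = (2j−1)!!/(4β)^j · √(π/(2β)), odd powers integrate to 0; here √(π/(2β)) = 0.68578. Derivatives: φ′ = (ik − 2βu)·φ, φ″ = ((ik − 2βu)² − 2β)·φ; the odd-in-u pieces drop out.
⟨p²⟩ = 7.1425.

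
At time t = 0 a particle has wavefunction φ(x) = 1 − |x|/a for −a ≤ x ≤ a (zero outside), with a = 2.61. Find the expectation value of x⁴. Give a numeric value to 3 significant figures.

1.33

⟨x⁴⟩ = ∫ x⁴·|φ|² dx / ∫|φ|² dx (integrals over the domain).
φ is even, so ∫ over [−a, a] = 2∫₀ᵃ with φ = 1 − x/a there: ∫₀ᵃ (1 − x/a)² dx = a/3, ∫₀ᵃ x²(1 − x/a)² dx = a³/30, ∫₀ᵃ x⁴(1 − x/a)² dx = a⁵/105.
State is unnormalized: ∫|φ|² dx = 1.7400, and ∫φ*·x⁴·φ dx = 2.3070, so ⟨x⁴⟩ = 2.3070 / 1.7400.
⟨x⁴⟩ = 1.3258.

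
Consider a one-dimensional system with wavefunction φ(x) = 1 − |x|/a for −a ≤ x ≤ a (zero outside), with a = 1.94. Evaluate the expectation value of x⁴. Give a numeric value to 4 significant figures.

0.4047

⟨x⁴⟩ = ∫ x⁴·|φ|² dx / ∫|φ|² dx (integrals over the domain).
φ is even, so ∫ over [−a, a] = 2∫₀ᵃ with φ = 1 − x/a there: ∫₀ᵃ (1 − x/a)² dx = a/3, ∫₀ᵃ x²(1 − x/a)² dx = a³/30, ∫₀ᵃ x⁴(1 − x/a)² dx = a⁵/105.
State is unnormalized: ∫|φ|² dx = 1.2933, and ∫φ*·x⁴·φ dx = 0.52342, so ⟨x⁴⟩ = 0.52342 / 1.2933.
⟨x⁴⟩ = 0.40471.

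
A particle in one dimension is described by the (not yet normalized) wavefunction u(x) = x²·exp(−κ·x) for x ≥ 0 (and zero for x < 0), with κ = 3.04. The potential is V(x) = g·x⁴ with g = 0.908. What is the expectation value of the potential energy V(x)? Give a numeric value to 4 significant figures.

1.116

⟨V⟩ = ∫ V(x)·|u|² dx / ∫|u|² dx.
Every integrand reduces to terms xʲ·e^(−2κx) on [0, ∞); use ∫₀^∞ xʲ·e^(−2κx) dx = j!/(2κ)^(j+1).
State is unnormalized: ∫|u|² dx = 0.0028886, and ∫u*·V(x)·u dx = 0.0032246, so ⟨V⟩ = 0.0032246 / 0.0028886.
⟨V⟩ = 1.1163.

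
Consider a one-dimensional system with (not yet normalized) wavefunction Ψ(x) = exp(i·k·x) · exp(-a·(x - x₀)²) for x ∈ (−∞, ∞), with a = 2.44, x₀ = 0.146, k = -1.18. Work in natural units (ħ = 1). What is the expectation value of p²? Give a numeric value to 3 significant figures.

3.83

p² Ψ = −ħ² d²Ψ/dx²; ⟨p²⟩ = −ħ² ∫ Ψ*·Ψ'' dx / ∫|Ψ|² dx.
Gaussian moments (u = x − x₀): ∫u^(2j)·e^(−2au²) du = (2j−1)!!/(4a)^j · √(π/(2a)), odd powers integrate to 0; here √(π/(2a)) = 0.80235. Derivatives: Ψ′ = (ik − 2au)·Ψ, Ψ″ = ((ik − 2au)² − 2a)·Ψ; the odd-in-u pieces drop out.
State is unnormalized: ∫|Ψ|² dx = 0.80235, and ∫Ψ*·(−ħ² Ψ'') dx = 3.0749, so ⟨p²⟩ = 3.0749 / 0.80235.
⟨p²⟩ = 3.8324.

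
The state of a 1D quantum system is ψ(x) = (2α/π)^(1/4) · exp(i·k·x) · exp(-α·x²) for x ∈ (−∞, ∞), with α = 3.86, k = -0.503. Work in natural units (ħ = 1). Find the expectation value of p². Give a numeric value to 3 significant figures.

4.11

p² ψ = −ħ² d²ψ/dx²; ⟨p²⟩ = −ħ² ∫ ψ*·ψ'' dx.
Gaussian moments: ∫x^(2j)·e^(−2αx²) dx = (2j−1)!!/(4α)^j · √(π/(2α)), odd powers integrate to 0; here √(π/(2α)) = 0.63792. Derivatives: ψ′ = (ik − 2αx)·ψ, ψ″ = ((ik − 2αx)² − 2α)·ψ; the odd-in-x pieces drop out.
⟨p²⟩ = 4.1130.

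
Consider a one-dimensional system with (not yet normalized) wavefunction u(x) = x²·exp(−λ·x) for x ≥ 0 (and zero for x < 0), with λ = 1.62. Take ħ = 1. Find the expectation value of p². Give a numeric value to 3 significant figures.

0.875

p² u = −ħ² d²u/dx²; ⟨p²⟩ = −ħ² ∫ u*·u'' dx / ∫|u|² dx.
Differentiate x²·exp(−λ·x) with the product rule; every integrand then reduces to terms xʲ·e^(−2λx) on [0, ∞), with ∫₀^∞ xʲ·e^(−2λx) dx = j!/(2λ)^(j+1).
State is unnormalized: ∫|u|² dx = 0.067218, and ∫u*·(−ħ² u'') dx = 0.058802, so ⟨p²⟩ = 0.058802 / 0.067218.
⟨p²⟩ = 0.87480.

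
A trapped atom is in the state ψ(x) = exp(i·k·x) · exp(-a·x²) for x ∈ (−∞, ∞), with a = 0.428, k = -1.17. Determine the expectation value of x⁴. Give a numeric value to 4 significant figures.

1.024

⟨x⁴⟩ = ∫ x⁴·|ψ|² dx / ∫|ψ|² dx (integrals over the domain).
Gaussian moments: ∫x^(2j)·e^(−2ax²) dx = (2j−1)!!/(4a)^j · √(π/(2a)), odd powers integrate to 0; here √(π/(2a)) = 1.9157.
State is unnormalized: ∫|ψ|² dx = 1.9157, and ∫ψ*·x⁴·ψ dx = 1.9609, so ⟨x⁴⟩ = 1.9609 / 1.9157.
⟨x⁴⟩ = 1.0236.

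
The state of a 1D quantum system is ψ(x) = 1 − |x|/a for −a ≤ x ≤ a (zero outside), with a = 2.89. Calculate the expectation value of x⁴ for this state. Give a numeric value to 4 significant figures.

1.993

⟨x⁴⟩ = ∫ x⁴·|ψ|² dx / ∫|ψ|² dx (integrals over the domain).
ψ is even, so ∫ over [−a, a] = 2∫₀ᵃ with ψ = 1 − x/a there: ∫₀ᵃ (1 − x/a)² dx = a/3, ∫₀ᵃ x²(1 − x/a)² dx = a³/30, ∫₀ᵃ x⁴(1 − x/a)² dx = a⁵/105.
State is unnormalized: ∫|ψ|² dx = 1.9267, and ∫ψ*·x⁴·ψ dx = 3.8400, so ⟨x⁴⟩ = 3.8400 / 1.9267.
⟨x⁴⟩ = 1.9931.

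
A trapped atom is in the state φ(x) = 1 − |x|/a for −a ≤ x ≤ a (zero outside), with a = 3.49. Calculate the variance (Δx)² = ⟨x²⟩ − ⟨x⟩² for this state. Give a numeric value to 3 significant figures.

Compute ⟨x⟩ and ⟨x²⟩ separately, then (Δx)² = ⟨x²⟩ − ⟨x⟩².
φ is even, so ∫ over [−a, a] = 2∫₀ᵃ with φ = 1 − x/a there: ∫₀ᵃ (1 − x/a)² dx = a/3, ∫₀ᵃ x²(1 − x/a)² dx = a³/30, ∫₀ᵃ x⁴(1 − x/a)² dx = a⁵/105.
Normalization: ∫|φ|² dx = 2.3267.
⟨x⟩ = 0.0000 and ⟨x²⟩ = 1.2180.
(Δx)² = 1.2180 − (0.0000)² = 1.2180.

1.22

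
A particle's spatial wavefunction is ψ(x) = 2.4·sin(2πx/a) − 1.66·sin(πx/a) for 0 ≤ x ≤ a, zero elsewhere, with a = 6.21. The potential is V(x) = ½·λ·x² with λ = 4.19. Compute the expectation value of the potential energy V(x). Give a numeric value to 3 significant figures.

⟨V⟩ = ∫ V(x)·|ψ|² dx / ∫|ψ|² dx.
On 0 ≤ x ≤ a (j ≠ l): ∫sin²(jπx/a) dx = a/2, ∫sin(jπx/a)·sin(lπx/a) dx = 0; diagonal moments ∫x·sin²(jπx/a) dx = a²/4, ∫x²·sin²(jπx/a) dx = a³·(1/6 − 1/(4j²π²)); cross terms ∫x·sin(jπx/a)·sin(lπx/a) dx = 0 for j + l even and −4jla²/(π²(j² − l²)²) for j + l odd, ∫x²·sin(jπx/a)·sin(lπx/a) dx = (−1)^(j+l)·4jla³/(π²(j² − l²)²); higher powers the same way via product-to-sum and parts.
State is unnormalized: ∫|ψ|² dx = 26.441, and ∫ψ*·V(x)·ψ dx = 1018.8, so ⟨V⟩ = 1018.8 / 26.441.
⟨V⟩ = 38.531.

38.5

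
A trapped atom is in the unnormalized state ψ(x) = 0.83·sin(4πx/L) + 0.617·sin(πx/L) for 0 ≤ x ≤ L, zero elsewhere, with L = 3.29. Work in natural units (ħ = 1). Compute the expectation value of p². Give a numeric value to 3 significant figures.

9.72

p² ψ = −ħ² d²ψ/dx²; ⟨p²⟩ = −ħ² ∫ ψ*·ψ'' dx / ∫|ψ|² dx.
d²/dx² sin(jπx/L) = −(jπ/L)²·sin(jπx/L); on 0 ≤ x ≤ L, ∫sin²(jπx/L) dx = L/2 and ∫sin(jπx/L)·sin(lπx/L) dx = 0 for j ≠ l, so only diagonal terms survive in ∫|ψ|² and ∫ψ·ψ″; ∫ψ·ψ′ dx = [ψ²/2] between the walls = 0.
State is unnormalized: ∫|ψ|² dx = 1.7595, and ∫ψ*·(−ħ² ψ'') dx = 17.104, so ⟨p²⟩ = 17.104 / 1.7595.
⟨p²⟩ = 9.7211.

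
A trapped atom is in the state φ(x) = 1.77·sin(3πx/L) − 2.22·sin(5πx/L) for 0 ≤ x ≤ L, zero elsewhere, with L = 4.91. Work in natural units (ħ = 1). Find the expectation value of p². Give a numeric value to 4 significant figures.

7.689

p² φ = −ħ² d²φ/dx²; ⟨p²⟩ = −ħ² ∫ φ*·φ'' dx / ∫|φ|² dx.
d²/dx² sin(jπx/L) = −(jπ/L)²·sin(jπx/L); on 0 ≤ x ≤ L, ∫sin²(jπx/L) dx = L/2 and ∫sin(jπx/L)·sin(lπx/L) dx = 0 for j ≠ l, so only diagonal terms survive in ∫|φ|² and ∫φ·φ″; ∫φ·φ′ dx = [φ²/2] between the walls = 0.
State is unnormalized: ∫|φ|² dx = 19.790, and ∫φ*·(−ħ² φ'') dx = 152.17, so ⟨p²⟩ = 152.17 / 19.790.
⟨p²⟩ = 7.6891.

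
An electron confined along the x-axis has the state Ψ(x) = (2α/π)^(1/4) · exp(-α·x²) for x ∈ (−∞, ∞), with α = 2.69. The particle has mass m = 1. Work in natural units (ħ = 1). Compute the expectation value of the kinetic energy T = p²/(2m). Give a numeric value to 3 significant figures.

T = −(ħ²/2m) d²/dx², so ⟨T⟩ = −(ħ²/2m) ∫ Ψ*·Ψ'' dx; with m = 1.
Gaussian moments: ∫x^(2j)·e^(−2αx²) dx = (2j−1)!!/(4α)^j · √(π/(2α)), odd powers integrate to 0; here √(π/(2α)) = 0.76416. Derivatives: d/dx e^(−αx²) = −2αx·e^(−αx²), d²/dx² e^(−αx²) = (4α²x² − 2α)·e^(−αx²).
⟨T⟩ = 1.3450.

1.35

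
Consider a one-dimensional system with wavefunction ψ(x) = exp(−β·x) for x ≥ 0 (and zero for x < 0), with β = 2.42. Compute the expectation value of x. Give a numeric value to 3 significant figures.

0.207

⟨x⟩ = ∫ x·|ψ|² dx / ∫|ψ|² dx (integrals over the domain).
Every integrand reduces to terms xʲ·e^(−2βx) on [0, ∞); use ∫₀^∞ xʲ·e^(−2βx) dx = j!/(2β)^(j+1).
State is unnormalized: ∫|ψ|² dx = 0.20661, and ∫ψ*·x·ψ dx = 0.042688, so ⟨x⟩ = 0.042688 / 0.20661.
⟨x⟩ = 0.20661.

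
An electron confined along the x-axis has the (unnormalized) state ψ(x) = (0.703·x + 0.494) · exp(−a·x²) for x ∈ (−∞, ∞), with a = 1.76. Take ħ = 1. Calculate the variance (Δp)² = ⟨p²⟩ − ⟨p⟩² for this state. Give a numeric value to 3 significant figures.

2.55

Compute ⟨p⟩ and ⟨p²⟩ separately; (Δp)² = ⟨p²⟩ − ⟨p⟩².
Expand each integrand as polynomial × e^(−2ax²) and use ∫x^(2j)·e^(−2ax²) dx = (2j−1)!!/(4a)^j · √(π/(2a)), odd powers → 0; here √(π/(2a)) = 0.94472. Differentiate with the product rule, d/dx e^(−ax²) = −2ax·e^(−ax²).
Normalization: ∫|ψ|² dx = 0.29687.
⟨p⟩ = 0.0000 and ⟨p²⟩ = 2.5464.
(Δp)² = 2.5464 − (0.0000)² = 2.5464.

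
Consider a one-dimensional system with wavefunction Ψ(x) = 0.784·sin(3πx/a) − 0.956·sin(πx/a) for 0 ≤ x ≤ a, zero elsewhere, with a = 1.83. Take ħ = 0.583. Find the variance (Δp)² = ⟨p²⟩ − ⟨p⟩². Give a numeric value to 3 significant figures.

Compute ⟨p⟩ and ⟨p²⟩ separately; (Δp)² = ⟨p²⟩ − ⟨p⟩².
d²/dx² sin(jπx/a) = −(jπ/a)²·sin(jπx/a); on 0 ≤ x ≤ a, ∫sin²(jπx/a) dx = a/2 and ∫sin(jπx/a)·sin(lπx/a) dx = 0 for j ≠ l, so only diagonal terms survive in ∫|Ψ|² and ∫Ψ·Ψ″; ∫Ψ·Ψ′ dx = [Ψ²/2] between the walls = 0.
Normalization: ∫|Ψ|² dx = 1.3987.
⟨p⟩ = 0.0000 and ⟨p²⟩ = 4.2240.
(Δp)² = 4.2240 − (0.0000)² = 4.2240.

4.22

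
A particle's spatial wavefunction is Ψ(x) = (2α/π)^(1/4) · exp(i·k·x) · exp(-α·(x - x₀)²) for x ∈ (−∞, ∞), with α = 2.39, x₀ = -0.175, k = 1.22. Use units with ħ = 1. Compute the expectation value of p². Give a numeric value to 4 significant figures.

p² Ψ = −ħ² d²Ψ/dx²; ⟨p²⟩ = −ħ² ∫ Ψ*·Ψ'' dx.
Gaussian moments (u = x − x₀): ∫u^(2j)·e^(−2αu²) du = (2j−1)!!/(4α)^j · √(π/(2α)), odd powers integrate to 0; here √(π/(2α)) = 0.81070. Derivatives: Ψ′ = (ik − 2αu)·Ψ, Ψ″ = ((ik − 2αu)² − 2α)·Ψ; the odd-in-u pieces drop out.
⟨p²⟩ = 3.8784.

3.878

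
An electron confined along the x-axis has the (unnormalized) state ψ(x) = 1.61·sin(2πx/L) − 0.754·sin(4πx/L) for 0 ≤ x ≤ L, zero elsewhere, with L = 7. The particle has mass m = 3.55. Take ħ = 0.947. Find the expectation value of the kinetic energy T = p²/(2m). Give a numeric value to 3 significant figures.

T = −(ħ²/2m) d²/dx², so ⟨T⟩ = −(ħ²/2m) ∫ ψ*·ψ'' dx / ∫|ψ|² dx; with m = 3.55.
d²/dx² sin(jπx/L) = −(jπ/L)²·sin(jπx/L); on 0 ≤ x ≤ L, ∫sin²(jπx/L) dx = L/2 and ∫sin(jπx/L)·sin(lπx/L) dx = 0 for j ≠ l, so only diagonal terms survive in ∫|ψ|² and ∫ψ·ψ″; ∫ψ·ψ′ dx = [ψ²/2] between the walls = 0.
State is unnormalized: ∫|ψ|² dx = 11.062, and ∫ψ*·(−ħ²/2m · ψ'') dx = 1.7332, so ⟨T⟩ = 1.7332 / 11.062.
⟨T⟩ = 0.15668.

0.157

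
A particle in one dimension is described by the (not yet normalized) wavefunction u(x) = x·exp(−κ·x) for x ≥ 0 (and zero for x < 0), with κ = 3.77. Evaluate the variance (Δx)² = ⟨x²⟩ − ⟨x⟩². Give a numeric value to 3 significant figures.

Compute ⟨x⟩ and ⟨x²⟩ separately, then (Δx)² = ⟨x²⟩ − ⟨x⟩².
Every integrand reduces to terms xʲ·e^(−2κx) on [0, ∞); use ∫₀^∞ xʲ·e^(−2κx) dx = j!/(2κ)^(j+1).
Normalization: ∫|u|² dx = 0.0046657.
⟨x⟩ = 0.39788 and ⟨x²⟩ = 0.21108.
(Δx)² = 0.21108 − (0.39788)² = 0.052769.

0.0528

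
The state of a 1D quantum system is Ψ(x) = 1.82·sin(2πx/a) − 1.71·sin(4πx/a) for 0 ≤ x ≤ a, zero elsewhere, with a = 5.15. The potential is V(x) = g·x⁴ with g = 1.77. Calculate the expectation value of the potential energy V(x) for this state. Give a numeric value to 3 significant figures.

136.

⟨V⟩ = ∫ V(x)·|Ψ|² dx / ∫|Ψ|² dx.
On 0 ≤ x ≤ a (j ≠ l): ∫sin²(jπx/a) dx = a/2, ∫sin(jπx/a)·sin(lπx/a) dx = 0; diagonal moments ∫x·sin²(jπx/a) dx = a²/4, ∫x²·sin²(jπx/a) dx = a³·(1/6 − 1/(4j²π²)); cross terms ∫x·sin(jπx/a)·sin(lπx/a) dx = 0 for j + l even and −4jla²/(π²(j² − l²)²) for j + l odd, ∫x²·sin(jπx/a)·sin(lπx/a) dx = (−1)^(j+l)·4jla³/(π²(j² − l²)²); higher powers the same way via product-to-sum and parts.
State is unnormalized: ∫|Ψ|² dx = 16.059, and ∫Ψ*·V(x)·Ψ dx = 2187.6, so ⟨V⟩ = 2187.6 / 16.059.
⟨V⟩ = 136.22.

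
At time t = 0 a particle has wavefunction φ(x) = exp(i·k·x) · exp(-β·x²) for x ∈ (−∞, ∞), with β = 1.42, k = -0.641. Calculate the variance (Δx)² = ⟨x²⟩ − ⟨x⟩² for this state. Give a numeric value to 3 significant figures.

Compute ⟨x⟩ and ⟨x²⟩ separately, then (Δx)² = ⟨x²⟩ − ⟨x⟩².
Gaussian moments: ∫x^(2j)·e^(−2βx²) dx = (2j−1)!!/(4β)^j · √(π/(2β)), odd powers integrate to 0; here √(π/(2β)) = 1.0518.
Normalization: ∫|φ|² dx = 1.0518.
⟨x⟩ = 0.0000 and ⟨x²⟩ = 0.17606.
(Δx)² = 0.17606 − (0.0000)² = 0.17606.

0.176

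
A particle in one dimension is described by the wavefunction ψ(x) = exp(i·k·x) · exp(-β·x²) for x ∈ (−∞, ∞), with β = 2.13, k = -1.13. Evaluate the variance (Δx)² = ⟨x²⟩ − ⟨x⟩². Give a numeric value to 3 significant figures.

Compute ⟨x⟩ and ⟨x²⟩ separately, then (Δx)² = ⟨x²⟩ − ⟨x⟩².
Gaussian moments: ∫x^(2j)·e^(−2βx²) dx = (2j−1)!!/(4β)^j · √(π/(2β)), odd powers integrate to 0; here √(π/(2β)) = 0.85876.
Normalization: ∫|ψ|² dx = 0.85876.
⟨x⟩ = 0.0000 and ⟨x²⟩ = 0.11737.
(Δx)² = 0.11737 − (0.0000)² = 0.11737.

0.117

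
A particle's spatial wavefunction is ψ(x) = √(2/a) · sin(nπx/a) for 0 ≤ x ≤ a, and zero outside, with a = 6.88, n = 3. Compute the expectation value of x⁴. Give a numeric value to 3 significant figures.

⟨x⁴⟩ = ∫ x⁴·|ψ|² dx (integrals over the domain).
With sin²θ = (1 − cos2θ)/2 on 0 ≤ x ≤ a: ∫sin²(nπx/a) dx = a/2, ∫x·sin²(nπx/a) dx = a²/4, ∫x²·sin²(nπx/a) dx = a³·(1/6 − 1/(4n²π²)); higher powers xᵏ the same way, integrating xᵏ·cos(2nπx/a) by parts.
⟨x⁴⟩ = 423.31.

423.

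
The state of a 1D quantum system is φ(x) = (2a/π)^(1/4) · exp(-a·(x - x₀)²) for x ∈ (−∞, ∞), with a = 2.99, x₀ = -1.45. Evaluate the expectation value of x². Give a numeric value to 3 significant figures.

⟨x²⟩ = ∫ x²·|φ|² dx (integrals over the domain).
Gaussian moments (u = x − x₀): ∫u^(2j)·e^(−2au²) du = (2j−1)!!/(4a)^j · √(π/(2a)), odd powers integrate to 0; here √(π/(2a)) = 0.72481.
⟨x²⟩ = 2.1861.

2.19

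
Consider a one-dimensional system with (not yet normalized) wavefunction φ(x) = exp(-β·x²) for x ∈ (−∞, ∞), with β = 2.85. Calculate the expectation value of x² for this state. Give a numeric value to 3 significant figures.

⟨x²⟩ = ∫ x²·|φ|² dx / ∫|φ|² dx (integrals over the domain).
Gaussian moments: ∫x^(2j)·e^(−2βx²) dx = (2j−1)!!/(4β)^j · √(π/(2β)), odd powers integrate to 0; here √(π/(2β)) = 0.74240.
State is unnormalized: ∫|φ|² dx = 0.74240, and ∫φ*·x²·φ dx = 0.065123, so ⟨x²⟩ = 0.065123 / 0.74240.
⟨x²⟩ = 0.087719.

0.0877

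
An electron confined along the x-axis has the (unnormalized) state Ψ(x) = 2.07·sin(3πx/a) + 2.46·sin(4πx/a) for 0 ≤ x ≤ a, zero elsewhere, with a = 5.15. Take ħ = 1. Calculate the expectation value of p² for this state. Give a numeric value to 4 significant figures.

p² Ψ = −ħ² d²Ψ/dx²; ⟨p²⟩ = −ħ² ∫ Ψ*·Ψ'' dx / ∫|Ψ|² dx.
d²/dx² sin(jπx/a) = −(jπ/a)²·sin(jπx/a); on 0 ≤ x ≤ a, ∫sin²(jπx/a) dx = a/2 and ∫sin(jπx/a)·sin(lπx/a) dx = 0 for j ≠ l, so only diagonal terms survive in ∫|Ψ|² and ∫Ψ·Ψ″; ∫Ψ·Ψ′ dx = [Ψ²/2] between the walls = 0.
State is unnormalized: ∫|Ψ|² dx = 26.616, and ∫Ψ*·(−ħ² Ψ'') dx = 129.73, so ⟨p²⟩ = 129.73 / 26.616.
⟨p²⟩ = 4.8741.

4.874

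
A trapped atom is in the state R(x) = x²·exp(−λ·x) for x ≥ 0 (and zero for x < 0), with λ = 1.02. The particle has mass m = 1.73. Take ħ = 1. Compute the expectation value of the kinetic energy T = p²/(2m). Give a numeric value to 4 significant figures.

T = −(ħ²/2m) d²/dx², so ⟨T⟩ = −(ħ²/2m) ∫ R*·R'' dx / ∫|R|² dx; with m = 1.73.
Differentiate x²·exp(−λ·x) with the product rule; every integrand then reduces to terms xʲ·e^(−2λx) on [0, ∞), with ∫₀^∞ xʲ·e^(−2λx) dx = j!/(2λ)^(j+1).
State is unnormalized: ∫|R|² dx = 0.67930, and ∫R*·(−ħ²/2m · R'') dx = 0.068087, so ⟨T⟩ = 0.068087 / 0.67930.
⟨T⟩ = 0.10023.

0.1002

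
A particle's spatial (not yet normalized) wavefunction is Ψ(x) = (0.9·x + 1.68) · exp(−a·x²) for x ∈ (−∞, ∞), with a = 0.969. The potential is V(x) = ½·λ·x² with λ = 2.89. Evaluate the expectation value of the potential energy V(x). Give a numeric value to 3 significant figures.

0.424

⟨V⟩ = ∫ V(x)·|Ψ|² dx / ∫|Ψ|² dx.
Expand each integrand as polynomial × e^(−2ax²) and use ∫x^(2j)·e^(−2ax²) dx = (2j−1)!!/(4a)^j · √(π/(2a)), odd powers → 0; here √(π/(2a)) = 1.2732.
State is unnormalized: ∫|Ψ|² dx = 3.8596, and ∫Ψ*·V(x)·Ψ dx = 1.6373, so ⟨V⟩ = 1.6373 / 3.8596.
⟨V⟩ = 0.42421.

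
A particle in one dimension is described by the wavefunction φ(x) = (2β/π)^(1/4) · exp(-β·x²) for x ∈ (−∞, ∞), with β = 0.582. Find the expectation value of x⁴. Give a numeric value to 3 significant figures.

0.554

⟨x⁴⟩ = ∫ x⁴·|φ|² dx (integrals over the domain).
Gaussian moments: ∫x^(2j)·e^(−2βx²) dx = (2j−1)!!/(4β)^j · √(π/(2β)), odd powers integrate to 0; here √(π/(2β)) = 1.6429.
⟨x⁴⟩ = 0.55355.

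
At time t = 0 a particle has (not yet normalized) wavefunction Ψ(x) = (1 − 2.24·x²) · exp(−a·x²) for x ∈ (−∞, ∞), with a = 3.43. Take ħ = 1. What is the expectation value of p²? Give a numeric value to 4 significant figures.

p² Ψ = −ħ² d²Ψ/dx²; ⟨p²⟩ = −ħ² ∫ Ψ*·Ψ'' dx / ∫|Ψ|² dx.
Expand each integrand as polynomial × e^(−2ax²) and use ∫x^(2j)·e^(−2ax²) dx = (2j−1)!!/(4a)^j · √(π/(2a)), odd powers → 0; here √(π/(2a)) = 0.67673. Differentiate with the product rule, d/dx e^(−ax²) = −2ax·e^(−ax²).
State is unnormalized: ∫|Ψ|² dx = 0.50987, and ∫Ψ*·(−ħ² Ψ'') dx = 3.5122, so ⟨p²⟩ = 3.5122 / 0.50987.
⟨p²⟩ = 6.8884.

6.888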